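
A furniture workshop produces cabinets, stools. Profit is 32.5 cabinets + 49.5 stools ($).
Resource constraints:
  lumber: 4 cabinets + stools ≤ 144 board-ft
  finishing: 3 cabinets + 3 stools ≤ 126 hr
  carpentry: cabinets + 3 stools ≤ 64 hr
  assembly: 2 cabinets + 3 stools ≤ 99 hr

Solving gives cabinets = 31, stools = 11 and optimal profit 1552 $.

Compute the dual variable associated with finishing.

Binding: finishing and carpentry. Non-binding: lumber (9 unused), assembly (4 unused).
Slack constraints have shadow price 0 (complementary slackness).
Dual feasibility on the basic columns requires 3·y_finishing + 1·y_carpentry = 32.5, 3·y_finishing + 3·y_carpentry = 49.5.
→ y_finishing = 8 and y_carpentry = 8.5.
Shadow price of finishing = 8.

8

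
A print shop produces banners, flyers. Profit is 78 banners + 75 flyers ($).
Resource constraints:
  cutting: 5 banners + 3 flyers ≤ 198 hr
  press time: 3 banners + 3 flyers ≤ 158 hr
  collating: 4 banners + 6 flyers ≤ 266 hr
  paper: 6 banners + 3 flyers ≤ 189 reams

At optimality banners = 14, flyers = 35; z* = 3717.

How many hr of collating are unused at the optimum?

0

collating used = 4·14 + 6·35 = 266; slack = 266 − 266 = 0.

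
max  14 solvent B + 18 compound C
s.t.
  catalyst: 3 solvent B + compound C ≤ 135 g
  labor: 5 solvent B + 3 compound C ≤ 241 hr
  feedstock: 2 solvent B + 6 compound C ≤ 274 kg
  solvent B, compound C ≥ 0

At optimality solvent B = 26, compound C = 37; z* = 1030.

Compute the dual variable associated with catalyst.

0

Binding: labor and feedstock. Non-binding: catalyst (20 unused).
Slack constraints have shadow price 0 (complementary slackness).
The binding rows give the dual system: 5·y_labor + 2·y_feedstock = 14 and 3·y_labor + 6·y_feedstock = 18.
This yields shadow prices y_labor = 2, y_feedstock = 2.
Shadow price of catalyst = 0.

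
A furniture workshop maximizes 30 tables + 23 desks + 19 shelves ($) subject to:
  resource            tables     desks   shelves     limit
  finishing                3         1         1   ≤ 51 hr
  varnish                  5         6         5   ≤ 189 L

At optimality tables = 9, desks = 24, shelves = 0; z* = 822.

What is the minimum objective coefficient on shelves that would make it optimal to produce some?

Both finishing and varnish are binding at x*.
The binding rows give the dual system: 3·y_finishing + 5·y_varnish = 30 and 1·y_finishing + 6·y_varnish = 23.
This yields shadow prices y_finishing = 5, y_varnish = 3.
shelves enters the basis when its profit ≥ yᵀa₃ = 5·1 + 3·5 = 20.

20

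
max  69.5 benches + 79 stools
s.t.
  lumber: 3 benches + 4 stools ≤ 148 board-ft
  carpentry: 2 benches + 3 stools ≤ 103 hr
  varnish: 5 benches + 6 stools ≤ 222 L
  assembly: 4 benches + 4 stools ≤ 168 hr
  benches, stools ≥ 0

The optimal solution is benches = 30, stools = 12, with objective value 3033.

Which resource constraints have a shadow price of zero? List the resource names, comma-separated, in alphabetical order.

carpentry, lumber

lumber: 138/148 (slack 10)
carpentry: 96/103 (slack 7)
varnish: 222/222 (binding)
assembly: 168/168 (binding)
By complementary slackness, a constraint with positive slack has shadow price 0 → carpentry, lumber.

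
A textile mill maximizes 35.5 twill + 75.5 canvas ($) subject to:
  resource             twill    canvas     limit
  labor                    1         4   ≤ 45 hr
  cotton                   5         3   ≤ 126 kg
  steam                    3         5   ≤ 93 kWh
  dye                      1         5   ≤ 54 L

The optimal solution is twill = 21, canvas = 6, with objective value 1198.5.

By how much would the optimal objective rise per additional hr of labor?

7

At the optimum: labor uses 45 of 45 (binding); cotton uses 123 of 126 (slack = 3); steam uses 93 of 93 (binding); dye uses 51 of 54 (slack = 3).
By complementary slackness, y = 0 for the non-binding constraints.
From A_Bᵀ y = c: 1·y_labor + 3·y_steam = 35.5; 4·y_labor + 5·y_steam = 75.5.
Solving: y_labor = 7, y_steam = 9.5.
Shadow price of labor = 7.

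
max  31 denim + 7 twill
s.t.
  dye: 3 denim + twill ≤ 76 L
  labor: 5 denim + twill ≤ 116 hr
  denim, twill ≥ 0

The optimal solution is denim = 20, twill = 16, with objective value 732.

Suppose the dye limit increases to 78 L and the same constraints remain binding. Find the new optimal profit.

Check each constraint at x*: dye 76/76 (tight); labor 116/116 (tight).
Dual feasibility on the basic columns requires 3·y_dye + 5·y_labor = 31, 1·y_dye + 1·y_labor = 7.
→ y_dye = 2 and y_labor = 5.
Δz = y_dye·Δb = 2 × (2) = 4, so new z* = 732 + 4 = 736.

736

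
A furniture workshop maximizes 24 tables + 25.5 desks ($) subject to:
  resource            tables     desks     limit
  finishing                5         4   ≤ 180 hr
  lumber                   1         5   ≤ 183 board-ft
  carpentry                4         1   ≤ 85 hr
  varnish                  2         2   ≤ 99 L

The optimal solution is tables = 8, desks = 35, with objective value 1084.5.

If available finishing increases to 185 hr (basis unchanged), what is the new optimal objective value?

At the optimum: finishing uses 180 of 180 (binding); lumber uses 183 of 183 (binding); carpentry uses 67 of 85 (slack = 18); varnish uses 86 of 99 (slack = 13).
Since carpentry, varnish are not tight, their duals are 0.
From A_Bᵀ y = c: 5·y_finishing + 1·y_lumber = 24; 4·y_finishing + 5·y_lumber = 25.5.
Solving: y_finishing = 4.5, y_lumber = 1.5.
Δz = y_finishing·Δb = 4.5 × (5) = 22.5, so new z* = 1084.5 + 22.5 = 1107.

1107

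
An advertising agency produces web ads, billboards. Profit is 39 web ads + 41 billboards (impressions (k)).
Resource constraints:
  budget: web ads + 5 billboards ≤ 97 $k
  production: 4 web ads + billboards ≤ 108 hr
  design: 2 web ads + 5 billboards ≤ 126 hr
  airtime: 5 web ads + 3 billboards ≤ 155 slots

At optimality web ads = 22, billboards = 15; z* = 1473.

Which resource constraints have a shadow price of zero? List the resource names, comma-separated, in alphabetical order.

budget: 97/97 (binding)
production: 103/108 (slack 5)
design: 119/126 (slack 7)
airtime: 155/155 (binding)
By complementary slackness, a constraint with positive slack has shadow price 0 → design, production.

design, production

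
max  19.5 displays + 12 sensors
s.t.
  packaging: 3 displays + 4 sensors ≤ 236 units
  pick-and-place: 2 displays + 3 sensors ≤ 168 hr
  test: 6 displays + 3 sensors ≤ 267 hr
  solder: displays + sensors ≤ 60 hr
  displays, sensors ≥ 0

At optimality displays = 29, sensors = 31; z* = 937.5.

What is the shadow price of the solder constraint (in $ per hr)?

Check each constraint at x*: packaging 211/236 (slack 25); pick-and-place 151/168 (slack 17); test 267/267 (tight); solder 60/60 (tight).
Slack constraints have shadow price 0 (complementary slackness).
The binding rows give the dual system: 6·y_test + 1·y_solder = 19.5 and 3·y_test + 1·y_solder = 12.
This yields shadow prices y_test = 2.5, y_solder = 4.5.
Shadow price of solder = 4.5.

4.5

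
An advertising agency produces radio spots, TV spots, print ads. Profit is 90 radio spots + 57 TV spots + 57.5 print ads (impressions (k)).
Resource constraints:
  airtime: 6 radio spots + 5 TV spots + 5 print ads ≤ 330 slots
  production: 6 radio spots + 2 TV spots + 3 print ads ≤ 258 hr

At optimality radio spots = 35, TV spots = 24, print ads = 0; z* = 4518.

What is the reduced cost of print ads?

-5.5

Both airtime and production are binding at x*.
Dual feasibility on the basic columns requires 6·y_airtime + 6·y_production = 90, 5·y_airtime + 2·y_production = 57.
→ y_airtime = 9 and y_production = 6.
Reduced cost of print ads: c₃ − yᵀa₃ = 57.5 − (9·5 + 6·3) = 57.5 − 63 = -5.5.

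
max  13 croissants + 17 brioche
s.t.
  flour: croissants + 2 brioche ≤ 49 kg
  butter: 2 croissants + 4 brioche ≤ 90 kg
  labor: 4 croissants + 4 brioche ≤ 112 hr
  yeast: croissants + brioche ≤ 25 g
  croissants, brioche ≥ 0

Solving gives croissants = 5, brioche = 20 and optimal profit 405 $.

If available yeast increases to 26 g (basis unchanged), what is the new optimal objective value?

414

At the optimum: flour uses 45 of 49 (slack = 4); butter uses 90 of 90 (binding); labor uses 100 of 112 (slack = 12); yeast uses 25 of 25 (binding).
By complementary slackness, y = 0 for the non-binding constraints.
The binding rows give the dual system: 2·y_butter + 1·y_yeast = 13 and 4·y_butter + 1·y_yeast = 17.
This yields shadow prices y_butter = 2, y_yeast = 9.
Δz = y_yeast·Δb = 9 × (1) = 9, so new z* = 405 + 9 = 414.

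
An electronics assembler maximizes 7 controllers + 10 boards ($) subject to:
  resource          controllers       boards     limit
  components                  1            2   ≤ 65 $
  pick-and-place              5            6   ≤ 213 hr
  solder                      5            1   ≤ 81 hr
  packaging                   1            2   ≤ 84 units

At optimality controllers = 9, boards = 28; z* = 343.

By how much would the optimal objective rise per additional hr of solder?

0

Check each constraint at x*: components 65/65 (tight); pick-and-place 213/213 (tight); solder 73/81 (slack 8); packaging 65/84 (slack 19).
Slack constraints have shadow price 0 (complementary slackness).
From A_Bᵀ y = c: 1·y_components + 5·y_pick-and-place = 7; 2·y_components + 6·y_pick-and-place = 10.
This yields shadow prices y_components = 2, y_pick-and-place = 1.
Shadow price of solder = 0.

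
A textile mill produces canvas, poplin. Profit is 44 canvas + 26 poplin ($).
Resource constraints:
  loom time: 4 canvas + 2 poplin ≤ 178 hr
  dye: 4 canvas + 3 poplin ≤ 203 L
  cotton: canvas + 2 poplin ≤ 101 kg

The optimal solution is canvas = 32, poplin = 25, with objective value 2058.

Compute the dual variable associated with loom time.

7

At the optimum: loom time uses 178 of 178 (binding); dye uses 203 of 203 (binding); cotton uses 82 of 101 (slack = 19).
Since cotton is not tight, its dual is 0.
Dual feasibility on the basic columns requires 4·y_loom time + 4·y_dye = 44, 2·y_loom time + 3·y_dye = 26.
This yields shadow prices y_loom time = 7, y_dye = 4.
Shadow price of loom time = 7.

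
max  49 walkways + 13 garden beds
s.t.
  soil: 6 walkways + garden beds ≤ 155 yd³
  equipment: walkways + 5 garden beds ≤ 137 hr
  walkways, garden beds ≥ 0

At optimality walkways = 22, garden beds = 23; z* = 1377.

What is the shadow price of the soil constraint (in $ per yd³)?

Both soil and equipment are binding at x*.
The binding rows give the dual system: 6·y_soil + 1·y_equipment = 49 and 1·y_soil + 5·y_equipment = 13.
→ y_soil = 8 and y_equipment = 1.
Shadow price of soil = 8.

8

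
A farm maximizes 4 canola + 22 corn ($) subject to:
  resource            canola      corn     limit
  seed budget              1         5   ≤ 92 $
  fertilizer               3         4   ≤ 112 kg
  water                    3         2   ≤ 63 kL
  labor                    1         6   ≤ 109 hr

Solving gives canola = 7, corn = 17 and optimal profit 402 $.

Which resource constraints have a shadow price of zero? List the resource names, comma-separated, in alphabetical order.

seed budget: 92/92 (binding)
fertilizer: 89/112 (slack 23)
water: 55/63 (slack 8)
labor: 109/109 (binding)
By complementary slackness, a constraint with positive slack has shadow price 0 → fertilizer, water.

fertilizer, water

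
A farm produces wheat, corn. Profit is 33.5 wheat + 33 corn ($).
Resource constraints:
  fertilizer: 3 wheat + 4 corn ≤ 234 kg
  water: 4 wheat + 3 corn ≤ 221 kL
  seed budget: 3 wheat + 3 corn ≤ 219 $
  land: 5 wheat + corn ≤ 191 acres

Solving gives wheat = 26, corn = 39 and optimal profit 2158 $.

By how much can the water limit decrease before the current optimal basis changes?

45.5

Binding constraints: fertilizer, water. The basis is B = [[3,4],[4,3]] with det -7.
Per unit decrease in water, x* moves by d = (-0.5714, 0.4286).
The basis stays optimal until wheat reaches 0; allowable decrease = 45.5 kL.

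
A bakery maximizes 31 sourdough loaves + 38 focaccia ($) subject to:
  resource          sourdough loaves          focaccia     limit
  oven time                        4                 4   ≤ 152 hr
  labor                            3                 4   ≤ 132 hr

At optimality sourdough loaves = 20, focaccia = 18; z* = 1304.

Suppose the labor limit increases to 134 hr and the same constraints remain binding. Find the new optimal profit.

Both oven time and labor are binding at x*.
From A_Bᵀ y = c: 4·y_oven time + 3·y_labor = 31; 4·y_oven time + 4·y_labor = 38.
This yields shadow prices y_oven time = 2.5, y_labor = 7.
Δz = y_labor·Δb = 7 × (2) = 14, so new z* = 1304 + 14 = 1318.

1318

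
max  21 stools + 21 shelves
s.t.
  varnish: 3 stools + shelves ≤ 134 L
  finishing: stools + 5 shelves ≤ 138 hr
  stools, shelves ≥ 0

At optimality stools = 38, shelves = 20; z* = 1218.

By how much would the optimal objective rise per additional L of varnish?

6

Both varnish and finishing are binding at x*.
Dual feasibility on the basic columns requires 3·y_varnish + 1·y_finishing = 21, 1·y_varnish + 5·y_finishing = 21.
Solving: y_varnish = 6, y_finishing = 3.
Shadow price of varnish = 6.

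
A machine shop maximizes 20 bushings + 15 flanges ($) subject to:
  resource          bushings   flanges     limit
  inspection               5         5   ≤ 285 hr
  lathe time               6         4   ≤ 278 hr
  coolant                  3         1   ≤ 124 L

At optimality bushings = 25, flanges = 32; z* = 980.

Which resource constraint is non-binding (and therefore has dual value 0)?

inspection: 285/285 (binding)
lathe time: 278/278 (binding)
coolant: 107/124 (slack 17)
By complementary slackness, a constraint with positive slack has shadow price 0 → coolant.

coolant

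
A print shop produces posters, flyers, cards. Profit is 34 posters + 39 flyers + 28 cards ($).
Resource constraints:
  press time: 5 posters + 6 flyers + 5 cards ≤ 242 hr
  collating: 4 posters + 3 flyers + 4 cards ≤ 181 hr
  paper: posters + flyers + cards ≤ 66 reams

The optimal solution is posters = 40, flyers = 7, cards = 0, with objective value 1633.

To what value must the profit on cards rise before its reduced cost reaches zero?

34

Binding: press time and collating. Non-binding: paper (19 unused).
Slack constraints have shadow price 0 (complementary slackness).
From A_Bᵀ y = c: 5·y_press time + 4·y_collating = 34; 6·y_press time + 3·y_collating = 39.
→ y_press time = 6 and y_collating = 1.
cards enters the basis when its profit ≥ yᵀa₃ = 6·5 + 1·4 = 34.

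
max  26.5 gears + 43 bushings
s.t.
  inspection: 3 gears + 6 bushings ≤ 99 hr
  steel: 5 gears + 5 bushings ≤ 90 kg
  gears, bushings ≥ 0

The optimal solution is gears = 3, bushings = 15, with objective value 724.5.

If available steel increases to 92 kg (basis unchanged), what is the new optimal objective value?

Check each constraint at x*: inspection 99/99 (tight); steel 90/90 (tight).
Dual feasibility on the basic columns requires 3·y_inspection + 5·y_steel = 26.5, 6·y_inspection + 5·y_steel = 43.
→ y_inspection = 5.5 and y_steel = 2.
Δz = y_steel·Δb = 2 × (2) = 4, so new z* = 724.5 + 4 = 728.5.

728.5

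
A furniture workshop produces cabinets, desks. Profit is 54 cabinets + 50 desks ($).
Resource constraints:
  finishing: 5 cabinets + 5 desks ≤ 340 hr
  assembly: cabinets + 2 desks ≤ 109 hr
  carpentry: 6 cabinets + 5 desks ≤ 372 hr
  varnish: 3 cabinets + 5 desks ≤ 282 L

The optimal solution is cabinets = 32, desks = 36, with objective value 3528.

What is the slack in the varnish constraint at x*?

varnish used = 3·32 + 5·36 = 276; slack = 282 − 276 = 6.

6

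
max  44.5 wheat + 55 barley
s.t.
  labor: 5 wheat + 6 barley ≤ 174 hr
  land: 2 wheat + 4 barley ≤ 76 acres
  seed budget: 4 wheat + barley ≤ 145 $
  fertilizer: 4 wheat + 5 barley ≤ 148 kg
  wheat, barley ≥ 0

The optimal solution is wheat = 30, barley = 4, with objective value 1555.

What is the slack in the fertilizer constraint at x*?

8

fertilizer used = 4·30 + 5·4 = 140; slack = 148 − 140 = 8.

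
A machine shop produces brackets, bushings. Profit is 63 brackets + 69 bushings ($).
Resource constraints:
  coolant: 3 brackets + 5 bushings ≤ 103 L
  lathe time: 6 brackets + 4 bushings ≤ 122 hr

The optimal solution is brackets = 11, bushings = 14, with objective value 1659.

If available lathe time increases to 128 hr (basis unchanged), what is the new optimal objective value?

1695

Both coolant and lathe time are binding at x*.
Dual feasibility on the basic columns requires 3·y_coolant + 6·y_lathe time = 63, 5·y_coolant + 4·y_lathe time = 69.
Solving: y_coolant = 9, y_lathe time = 6.
Δz = y_lathe time·Δb = 6 × (6) = 36, so new z* = 1659 + 36 = 1695.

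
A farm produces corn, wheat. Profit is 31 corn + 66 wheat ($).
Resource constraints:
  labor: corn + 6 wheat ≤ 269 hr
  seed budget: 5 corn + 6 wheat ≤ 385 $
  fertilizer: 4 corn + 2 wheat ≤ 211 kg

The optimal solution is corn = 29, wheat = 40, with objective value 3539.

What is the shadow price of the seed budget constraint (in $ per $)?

5

At the optimum: labor uses 269 of 269 (binding); seed budget uses 385 of 385 (binding); fertilizer uses 196 of 211 (slack = 15).
Since fertilizer is not tight, its dual is 0.
From A_Bᵀ y = c: 1·y_labor + 5·y_seed budget = 31; 6·y_labor + 6·y_seed budget = 66.
→ y_labor = 6 and y_seed budget = 5.
Shadow price of seed budget = 5.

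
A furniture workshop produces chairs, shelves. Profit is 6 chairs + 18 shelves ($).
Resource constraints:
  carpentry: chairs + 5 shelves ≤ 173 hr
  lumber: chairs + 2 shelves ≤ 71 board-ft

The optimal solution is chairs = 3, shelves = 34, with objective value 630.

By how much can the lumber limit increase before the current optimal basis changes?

Binding constraints: carpentry, lumber. The basis is B = [[1,5],[1,2]] with det -3.
Per unit increase in lumber, x* moves by d = (1.6667, -0.3333).
The basis stays optimal until shelves reaches 0; allowable increase = 102 board-ft.

102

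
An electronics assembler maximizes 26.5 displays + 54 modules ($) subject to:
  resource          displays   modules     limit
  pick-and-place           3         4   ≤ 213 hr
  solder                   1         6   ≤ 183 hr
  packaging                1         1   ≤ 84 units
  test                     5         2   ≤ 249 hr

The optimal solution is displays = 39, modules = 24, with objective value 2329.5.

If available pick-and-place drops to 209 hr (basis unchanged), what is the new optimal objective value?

Binding: pick-and-place and solder. Non-binding: packaging (21 unused), test (6 unused).
By complementary slackness, y = 0 for the non-binding constraints.
Dual feasibility on the basic columns requires 3·y_pick-and-place + 1·y_solder = 26.5, 4·y_pick-and-place + 6·y_solder = 54.
→ y_pick-and-place = 7.5 and y_solder = 4.
Δz = y_pick-and-place·Δb = 7.5 × (-4) = -30, so new z* = 2329.5 − 30 = 2299.5.

2299.5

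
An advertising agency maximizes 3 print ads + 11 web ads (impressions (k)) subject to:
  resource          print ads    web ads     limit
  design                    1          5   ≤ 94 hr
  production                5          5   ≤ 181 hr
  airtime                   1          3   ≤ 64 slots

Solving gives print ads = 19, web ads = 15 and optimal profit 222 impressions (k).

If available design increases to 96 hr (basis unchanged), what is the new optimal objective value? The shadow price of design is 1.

Δb = 2, so new z* = 222 + (1)·(2) = 222 + 2 = 224.

224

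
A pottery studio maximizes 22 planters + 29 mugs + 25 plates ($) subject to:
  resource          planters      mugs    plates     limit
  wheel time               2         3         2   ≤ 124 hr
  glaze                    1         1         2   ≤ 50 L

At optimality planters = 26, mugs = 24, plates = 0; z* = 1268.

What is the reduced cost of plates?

-5

Check each constraint at x*: wheel time 124/124 (tight); glaze 50/50 (tight).
From A_Bᵀ y = c: 2·y_wheel time + 1·y_glaze = 22; 3·y_wheel time + 1·y_glaze = 29.
→ y_wheel time = 7 and y_glaze = 8.
Reduced cost of plates: c₃ − yᵀa₃ = 25 − (7·2 + 8·2) = 25 − 30 = -5.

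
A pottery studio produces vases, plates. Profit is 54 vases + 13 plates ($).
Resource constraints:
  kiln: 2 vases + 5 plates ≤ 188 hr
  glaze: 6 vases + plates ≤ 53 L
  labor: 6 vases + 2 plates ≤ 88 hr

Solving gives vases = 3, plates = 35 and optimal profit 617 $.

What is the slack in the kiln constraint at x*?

kiln used = 2·3 + 5·35 = 181; slack = 188 − 181 = 7.

7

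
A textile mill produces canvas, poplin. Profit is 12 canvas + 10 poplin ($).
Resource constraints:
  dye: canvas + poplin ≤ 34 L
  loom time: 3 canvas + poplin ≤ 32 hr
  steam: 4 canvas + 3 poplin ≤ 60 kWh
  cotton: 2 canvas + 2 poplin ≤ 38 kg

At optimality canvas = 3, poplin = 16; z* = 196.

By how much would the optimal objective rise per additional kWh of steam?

Binding: steam and cotton. Non-binding: dye (15 unused), loom time (7 unused).
By complementary slackness, y = 0 for the non-binding constraints.
Dual feasibility on the basic columns requires 4·y_steam + 2·y_cotton = 12, 3·y_steam + 2·y_cotton = 10.
Solving: y_steam = 2, y_cotton = 2.
Shadow price of steam = 2.

2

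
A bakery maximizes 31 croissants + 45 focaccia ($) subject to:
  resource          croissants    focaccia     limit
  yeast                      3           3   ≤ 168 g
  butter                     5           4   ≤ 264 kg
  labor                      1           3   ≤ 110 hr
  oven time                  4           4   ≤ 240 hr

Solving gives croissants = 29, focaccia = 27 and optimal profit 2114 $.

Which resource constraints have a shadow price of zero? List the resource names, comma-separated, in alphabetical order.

yeast: 168/168 (binding)
butter: 253/264 (slack 11)
labor: 110/110 (binding)
oven time: 224/240 (slack 16)
By complementary slackness, a constraint with positive slack has shadow price 0 → butter, oven time.

butter, oven time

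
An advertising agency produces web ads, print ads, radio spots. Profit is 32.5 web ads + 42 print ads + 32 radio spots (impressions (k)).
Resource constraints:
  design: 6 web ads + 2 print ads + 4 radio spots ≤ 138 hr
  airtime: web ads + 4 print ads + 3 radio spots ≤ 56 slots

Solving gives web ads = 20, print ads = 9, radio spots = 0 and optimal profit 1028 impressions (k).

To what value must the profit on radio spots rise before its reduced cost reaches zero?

At the optimum: design uses 138 of 138 (binding); airtime uses 56 of 56 (binding).
The binding rows give the dual system: 6·y_design + 1·y_airtime = 32.5 and 2·y_design + 4·y_airtime = 42.
→ y_design = 4 and y_airtime = 8.5.
radio spots enters the basis when its profit ≥ yᵀa₃ = 4·4 + 8.5·3 = 41.5.

41.5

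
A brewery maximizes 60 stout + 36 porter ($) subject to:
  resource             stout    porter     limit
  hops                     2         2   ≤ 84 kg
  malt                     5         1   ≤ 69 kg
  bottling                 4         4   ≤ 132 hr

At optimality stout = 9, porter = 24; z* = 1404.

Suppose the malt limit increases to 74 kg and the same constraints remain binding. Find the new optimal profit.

At the optimum: hops uses 66 of 84 (slack = 18); malt uses 69 of 69 (binding); bottling uses 132 of 132 (binding).
Since hops is not tight, its dual is 0.
Dual feasibility on the basic columns requires 5·y_malt + 4·y_bottling = 60, 1·y_malt + 4·y_bottling = 36.
This yields shadow prices y_malt = 6, y_bottling = 7.5.
Δz = y_malt·Δb = 6 × (5) = 30, so new z* = 1404 + 30 = 1434.

1434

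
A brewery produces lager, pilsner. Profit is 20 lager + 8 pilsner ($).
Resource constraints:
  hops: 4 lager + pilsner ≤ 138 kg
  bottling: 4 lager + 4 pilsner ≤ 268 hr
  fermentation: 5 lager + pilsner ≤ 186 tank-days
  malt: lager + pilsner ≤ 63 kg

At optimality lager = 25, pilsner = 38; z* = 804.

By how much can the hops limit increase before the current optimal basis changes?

17.25

Binding constraints: hops, malt. The basis is B = [[4,1],[1,1]] with det 3.
Per unit increase in hops, x* moves by d = (0.3333, -0.3333).
The basis stays optimal until fermentation becomes binding; allowable increase = 17.25 kg.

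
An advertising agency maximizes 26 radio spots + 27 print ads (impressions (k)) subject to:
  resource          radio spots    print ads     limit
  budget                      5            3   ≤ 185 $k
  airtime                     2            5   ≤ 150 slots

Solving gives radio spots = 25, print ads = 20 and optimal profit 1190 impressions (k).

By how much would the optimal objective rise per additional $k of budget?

4

At the optimum: budget uses 185 of 185 (binding); airtime uses 150 of 150 (binding).
Dual feasibility on the basic columns requires 5·y_budget + 2·y_airtime = 26, 3·y_budget + 5·y_airtime = 27.
Solving: y_budget = 4, y_airtime = 3.
Shadow price of budget = 4.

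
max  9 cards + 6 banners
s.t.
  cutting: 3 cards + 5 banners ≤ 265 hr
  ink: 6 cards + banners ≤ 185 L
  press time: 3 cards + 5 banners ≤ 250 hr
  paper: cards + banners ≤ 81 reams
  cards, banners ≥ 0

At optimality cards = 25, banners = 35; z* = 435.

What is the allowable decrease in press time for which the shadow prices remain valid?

Binding constraints: ink, press time. The basis is B = [[6,1],[3,5]] with det 27.
Per unit decrease in press time, x* moves by d = (0.037, -0.2222).
The basis stays optimal until banners reaches 0; allowable decrease = 157.5 hr.

157.5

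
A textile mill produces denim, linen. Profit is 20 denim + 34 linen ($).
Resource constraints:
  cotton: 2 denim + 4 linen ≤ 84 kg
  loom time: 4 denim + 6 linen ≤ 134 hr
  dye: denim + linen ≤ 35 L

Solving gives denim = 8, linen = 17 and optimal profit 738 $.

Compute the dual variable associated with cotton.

4

At the optimum: cotton uses 84 of 84 (binding); loom time uses 134 of 134 (binding); dye uses 25 of 35 (slack = 10).
Slack constraints have shadow price 0 (complementary slackness).
From A_Bᵀ y = c: 2·y_cotton + 4·y_loom time = 20; 4·y_cotton + 6·y_loom time = 34.
→ y_cotton = 4 and y_loom time = 3.
Shadow price of cotton = 4.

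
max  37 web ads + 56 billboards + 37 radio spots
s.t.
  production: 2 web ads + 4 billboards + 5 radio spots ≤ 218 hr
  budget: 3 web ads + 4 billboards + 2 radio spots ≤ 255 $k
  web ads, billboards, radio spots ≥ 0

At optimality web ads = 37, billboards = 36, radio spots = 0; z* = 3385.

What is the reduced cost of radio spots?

-6

Both production and budget are binding at x*.
The binding rows give the dual system: 2·y_production + 3·y_budget = 37 and 4·y_production + 4·y_budget = 56.
→ y_production = 5 and y_budget = 9.
Reduced cost of radio spots: c₃ − yᵀa₃ = 37 − (5·5 + 9·2) = 37 − 43 = -6.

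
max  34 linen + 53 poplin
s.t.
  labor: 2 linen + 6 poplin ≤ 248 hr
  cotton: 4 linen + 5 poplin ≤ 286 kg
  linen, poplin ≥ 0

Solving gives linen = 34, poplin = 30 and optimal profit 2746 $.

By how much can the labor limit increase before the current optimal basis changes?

Binding constraints: labor, cotton. The basis is B = [[2,6],[4,5]] with det -14.
Per unit increase in labor, x* moves by d = (-0.3571, 0.2857).
The basis stays optimal until linen reaches 0; allowable increase = 95.2 hr.

95.2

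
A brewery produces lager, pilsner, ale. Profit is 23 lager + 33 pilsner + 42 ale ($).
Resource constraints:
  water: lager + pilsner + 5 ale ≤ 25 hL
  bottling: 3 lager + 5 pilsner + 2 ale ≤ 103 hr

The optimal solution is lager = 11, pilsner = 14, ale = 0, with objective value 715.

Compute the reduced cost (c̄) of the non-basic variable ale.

-8

Check each constraint at x*: water 25/25 (tight); bottling 103/103 (tight).
The binding rows give the dual system: 1·y_water + 3·y_bottling = 23 and 1·y_water + 5·y_bottling = 33.
Solving: y_water = 8, y_bottling = 5.
Reduced cost of ale: c₃ − yᵀa₃ = 42 − (8·5 + 5·2) = 42 − 50 = -8.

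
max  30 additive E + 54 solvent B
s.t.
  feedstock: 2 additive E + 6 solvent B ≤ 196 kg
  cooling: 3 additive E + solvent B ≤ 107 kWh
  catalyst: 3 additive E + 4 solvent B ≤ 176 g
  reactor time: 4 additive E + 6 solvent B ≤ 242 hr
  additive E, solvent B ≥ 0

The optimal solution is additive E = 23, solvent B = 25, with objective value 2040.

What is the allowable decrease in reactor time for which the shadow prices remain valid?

Binding constraints: feedstock, reactor time. The basis is B = [[2,6],[4,6]] with det -12.
Per unit decrease in reactor time, x* moves by d = (-0.5, 0.1667).
The basis stays optimal until additive E reaches 0; allowable decrease = 46 hr.

46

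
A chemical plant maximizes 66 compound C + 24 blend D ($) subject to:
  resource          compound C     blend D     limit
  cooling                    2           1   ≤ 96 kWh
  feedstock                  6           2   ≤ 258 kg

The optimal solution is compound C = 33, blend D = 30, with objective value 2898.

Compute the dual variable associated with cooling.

6

At the optimum: cooling uses 96 of 96 (binding); feedstock uses 258 of 258 (binding).
Dual feasibility on the basic columns requires 2·y_cooling + 6·y_feedstock = 66, 1·y_cooling + 2·y_feedstock = 24.
→ y_cooling = 6 and y_feedstock = 9.
Shadow price of cooling = 6.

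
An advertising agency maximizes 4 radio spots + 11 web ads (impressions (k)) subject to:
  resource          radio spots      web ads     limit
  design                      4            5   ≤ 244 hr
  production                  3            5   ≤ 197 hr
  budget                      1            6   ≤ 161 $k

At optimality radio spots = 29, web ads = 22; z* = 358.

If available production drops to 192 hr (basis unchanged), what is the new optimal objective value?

At the optimum: design uses 226 of 244 (slack = 18); production uses 197 of 197 (binding); budget uses 161 of 161 (binding).
Since design is not tight, its dual is 0.
Dual feasibility on the basic columns requires 3·y_production + 1·y_budget = 4, 5·y_production + 6·y_budget = 11.
Solving: y_production = 1, y_budget = 1.
Δz = y_production·Δb = 1 × (-5) = -5, so new z* = 358 − 5 = 353.

353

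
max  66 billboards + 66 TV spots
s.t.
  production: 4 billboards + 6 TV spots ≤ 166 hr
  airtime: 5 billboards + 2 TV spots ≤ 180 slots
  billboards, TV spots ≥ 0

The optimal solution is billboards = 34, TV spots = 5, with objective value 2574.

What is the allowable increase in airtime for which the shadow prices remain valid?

27.5

Binding constraints: production, airtime. The basis is B = [[4,6],[5,2]] with det -22.
Per unit increase in airtime, x* moves by d = (0.2727, -0.1818).
The basis stays optimal until TV spots reaches 0; allowable increase = 27.5 slots.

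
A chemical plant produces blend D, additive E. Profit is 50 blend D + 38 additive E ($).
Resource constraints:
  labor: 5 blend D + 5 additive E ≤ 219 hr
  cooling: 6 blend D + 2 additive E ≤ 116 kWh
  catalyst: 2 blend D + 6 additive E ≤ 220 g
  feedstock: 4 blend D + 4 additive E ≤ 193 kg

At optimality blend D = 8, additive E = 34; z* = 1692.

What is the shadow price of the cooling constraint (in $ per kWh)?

At the optimum: labor uses 210 of 219 (slack = 9); cooling uses 116 of 116 (binding); catalyst uses 220 of 220 (binding); feedstock uses 168 of 193 (slack = 25).
Slack constraints have shadow price 0 (complementary slackness).
From A_Bᵀ y = c: 6·y_cooling + 2·y_catalyst = 50; 2·y_cooling + 6·y_catalyst = 38.
→ y_cooling = 7 and y_catalyst = 4.
Shadow price of cooling = 7.

7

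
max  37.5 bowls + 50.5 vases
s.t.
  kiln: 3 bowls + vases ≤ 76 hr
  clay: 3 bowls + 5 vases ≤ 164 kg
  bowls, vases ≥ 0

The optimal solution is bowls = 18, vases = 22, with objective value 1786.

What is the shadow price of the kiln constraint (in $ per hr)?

Both kiln and clay are binding at x*.
The binding rows give the dual system: 3·y_kiln + 3·y_clay = 37.5 and 1·y_kiln + 5·y_clay = 50.5.
→ y_kiln = 3 and y_clay = 9.5.
Shadow price of kiln = 3.

3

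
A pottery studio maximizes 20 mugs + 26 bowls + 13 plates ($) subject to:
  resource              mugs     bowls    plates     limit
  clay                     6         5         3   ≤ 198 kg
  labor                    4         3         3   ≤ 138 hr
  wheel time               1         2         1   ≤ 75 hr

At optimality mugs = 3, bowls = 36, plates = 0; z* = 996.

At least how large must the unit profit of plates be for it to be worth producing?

14

At the optimum: clay uses 198 of 198 (binding); labor uses 120 of 138 (slack = 18); wheel time uses 75 of 75 (binding).
Since labor is not tight, its dual is 0.
From A_Bᵀ y = c: 6·y_clay + 1·y_wheel time = 20; 5·y_clay + 2·y_wheel time = 26.
→ y_clay = 2 and y_wheel time = 8.
plates enters the basis when its profit ≥ yᵀa₃ = 2·3 + 8·1 = 14.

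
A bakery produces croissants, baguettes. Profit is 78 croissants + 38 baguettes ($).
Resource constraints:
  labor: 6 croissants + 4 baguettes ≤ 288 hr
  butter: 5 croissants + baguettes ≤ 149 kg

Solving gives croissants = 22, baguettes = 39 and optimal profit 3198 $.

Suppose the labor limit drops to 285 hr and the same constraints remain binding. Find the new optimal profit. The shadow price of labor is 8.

3174

Δb = -3, so new z* = 3198 + (8)·(-3) = 3198 − 24 = 3174.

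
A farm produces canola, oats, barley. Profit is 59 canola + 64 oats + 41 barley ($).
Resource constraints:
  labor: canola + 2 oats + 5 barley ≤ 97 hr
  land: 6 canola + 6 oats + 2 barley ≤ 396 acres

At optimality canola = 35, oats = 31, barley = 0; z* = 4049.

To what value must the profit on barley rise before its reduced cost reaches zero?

43

At the optimum: labor uses 97 of 97 (binding); land uses 396 of 396 (binding).
The binding rows give the dual system: 1·y_labor + 6·y_land = 59 and 2·y_labor + 6·y_land = 64.
→ y_labor = 5 and y_land = 9.
barley enters the basis when its profit ≥ yᵀa₃ = 5·5 + 9·2 = 43.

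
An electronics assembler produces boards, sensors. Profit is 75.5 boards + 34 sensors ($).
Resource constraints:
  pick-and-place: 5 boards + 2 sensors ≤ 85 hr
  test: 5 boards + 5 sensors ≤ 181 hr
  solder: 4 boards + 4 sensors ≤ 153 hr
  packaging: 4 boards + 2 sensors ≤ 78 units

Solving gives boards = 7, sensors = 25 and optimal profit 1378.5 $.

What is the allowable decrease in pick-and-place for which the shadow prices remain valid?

Binding constraints: pick-and-place, packaging. The basis is B = [[5,2],[4,2]] with det 2.
Per unit decrease in pick-and-place, x* moves by d = (-1, 2).
The basis stays optimal until test becomes binding; allowable decrease = 4.2 hr.

4.2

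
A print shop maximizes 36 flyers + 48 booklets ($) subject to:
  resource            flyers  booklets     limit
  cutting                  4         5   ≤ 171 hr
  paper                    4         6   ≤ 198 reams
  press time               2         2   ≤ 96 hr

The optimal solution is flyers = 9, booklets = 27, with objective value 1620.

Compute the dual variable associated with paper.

Binding: cutting and paper. Non-binding: press time (24 unused).
Slack constraints have shadow price 0 (complementary slackness).
Dual feasibility on the basic columns requires 4·y_cutting + 4·y_paper = 36, 5·y_cutting + 6·y_paper = 48.
→ y_cutting = 6 and y_paper = 3.
Shadow price of paper = 3.

3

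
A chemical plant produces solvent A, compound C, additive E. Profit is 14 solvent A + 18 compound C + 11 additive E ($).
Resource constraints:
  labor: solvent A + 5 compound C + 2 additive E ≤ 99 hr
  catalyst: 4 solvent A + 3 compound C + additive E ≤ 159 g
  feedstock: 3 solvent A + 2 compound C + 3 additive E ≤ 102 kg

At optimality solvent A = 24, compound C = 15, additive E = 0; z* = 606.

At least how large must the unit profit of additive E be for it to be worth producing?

16

Check each constraint at x*: labor 99/99 (tight); catalyst 141/159 (slack 18); feedstock 102/102 (tight).
By complementary slackness, y = 0 for the non-binding constraint.
From A_Bᵀ y = c: 1·y_labor + 3·y_feedstock = 14; 5·y_labor + 2·y_feedstock = 18.
→ y_labor = 2 and y_feedstock = 4.
additive E enters the basis when its profit ≥ yᵀa₃ = 2·2 + 4·3 = 16.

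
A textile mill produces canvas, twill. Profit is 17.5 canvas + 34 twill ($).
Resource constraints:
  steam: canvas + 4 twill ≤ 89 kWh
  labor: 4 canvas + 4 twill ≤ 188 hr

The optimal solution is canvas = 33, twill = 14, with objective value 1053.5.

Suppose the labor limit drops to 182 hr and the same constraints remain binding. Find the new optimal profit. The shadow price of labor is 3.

1035.5

Δb = -6, so new z* = 1053.5 + (3)·(-6) = 1053.5 − 18 = 1035.5.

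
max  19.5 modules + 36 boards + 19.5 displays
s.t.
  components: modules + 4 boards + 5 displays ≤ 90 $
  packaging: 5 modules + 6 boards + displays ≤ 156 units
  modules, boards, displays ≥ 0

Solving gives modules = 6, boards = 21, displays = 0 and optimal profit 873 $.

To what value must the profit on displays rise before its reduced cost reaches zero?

Check each constraint at x*: components 90/90 (tight); packaging 156/156 (tight).
From A_Bᵀ y = c: 1·y_components + 5·y_packaging = 19.5; 4·y_components + 6·y_packaging = 36.
→ y_components = 4.5 and y_packaging = 3.
displays enters the basis when its profit ≥ yᵀa₃ = 4.5·5 + 3·1 = 25.5.

25.5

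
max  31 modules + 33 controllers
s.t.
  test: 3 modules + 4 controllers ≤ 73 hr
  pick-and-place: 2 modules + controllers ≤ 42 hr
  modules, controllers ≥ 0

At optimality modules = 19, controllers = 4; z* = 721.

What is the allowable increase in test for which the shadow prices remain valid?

Binding constraints: test, pick-and-place. The basis is B = [[3,4],[2,1]] with det -5.
Per unit increase in test, x* moves by d = (-0.2, 0.4).
The basis stays optimal until modules reaches 0; allowable increase = 95 hr.

95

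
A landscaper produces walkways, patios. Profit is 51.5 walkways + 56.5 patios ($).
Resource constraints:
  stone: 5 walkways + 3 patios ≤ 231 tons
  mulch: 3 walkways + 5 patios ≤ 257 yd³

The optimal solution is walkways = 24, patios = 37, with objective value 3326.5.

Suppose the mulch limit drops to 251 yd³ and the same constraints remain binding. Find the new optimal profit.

At the optimum: stone uses 231 of 231 (binding); mulch uses 257 of 257 (binding).
The binding rows give the dual system: 5·y_stone + 3·y_mulch = 51.5 and 3·y_stone + 5·y_mulch = 56.5.
Solving: y_stone = 5.5, y_mulch = 8.
Δz = y_mulch·Δb = 8 × (-6) = -48, so new z* = 3326.5 − 48 = 3278.5.

3278.5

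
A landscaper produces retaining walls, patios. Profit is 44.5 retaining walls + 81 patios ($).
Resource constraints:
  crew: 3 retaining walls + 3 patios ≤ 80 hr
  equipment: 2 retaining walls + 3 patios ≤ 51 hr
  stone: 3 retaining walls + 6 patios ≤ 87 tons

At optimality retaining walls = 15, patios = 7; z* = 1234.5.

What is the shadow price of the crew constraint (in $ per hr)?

0

At the optimum: crew uses 66 of 80 (slack = 14); equipment uses 51 of 51 (binding); stone uses 87 of 87 (binding).
By complementary slackness, y = 0 for the non-binding constraint.
From A_Bᵀ y = c: 2·y_equipment + 3·y_stone = 44.5; 3·y_equipment + 6·y_stone = 81.
This yields shadow prices y_equipment = 8, y_stone = 9.5.
Shadow price of crew = 0.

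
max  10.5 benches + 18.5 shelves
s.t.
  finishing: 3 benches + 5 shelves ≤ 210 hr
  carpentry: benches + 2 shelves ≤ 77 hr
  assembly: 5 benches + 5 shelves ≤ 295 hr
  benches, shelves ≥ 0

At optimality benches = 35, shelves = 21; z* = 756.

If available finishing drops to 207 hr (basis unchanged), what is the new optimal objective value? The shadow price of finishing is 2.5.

Δb = -3, so new z* = 756 + (2.5)·(-3) = 756 − 7.5 = 748.5.

748.5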